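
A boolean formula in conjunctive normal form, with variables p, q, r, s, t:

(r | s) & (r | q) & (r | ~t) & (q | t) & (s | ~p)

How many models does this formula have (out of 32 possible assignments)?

11

Split on r, then q.
  r=T, q=T: t free; 3 ways for (p,s) × 2^1 = 6.
  r=T, q=F: remaining (p,s,t) ∈ {(F,F,T); (F,T,T); (T,T,T)} — 3.
  r=F, q=T: remaining (p,s,t) ∈ {(F,T,F); (T,T,F)} — 2.
  r=F, q=F: a clause becomes empty — 0.
Total: 6 + 3 + 2 + 0 = 11.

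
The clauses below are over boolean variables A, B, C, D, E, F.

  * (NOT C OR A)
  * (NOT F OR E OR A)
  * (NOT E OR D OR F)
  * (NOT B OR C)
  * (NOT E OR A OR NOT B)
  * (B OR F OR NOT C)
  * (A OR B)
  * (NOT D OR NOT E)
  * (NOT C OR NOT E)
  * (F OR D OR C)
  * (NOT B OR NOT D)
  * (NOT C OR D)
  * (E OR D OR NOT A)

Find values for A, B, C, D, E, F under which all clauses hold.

Set A = True and propagate.
The remaining clauses are satisfied by B = False, C = False, D = True, E = False, F = False.

A = True, B = False, C = False, D = True, E = False, F = False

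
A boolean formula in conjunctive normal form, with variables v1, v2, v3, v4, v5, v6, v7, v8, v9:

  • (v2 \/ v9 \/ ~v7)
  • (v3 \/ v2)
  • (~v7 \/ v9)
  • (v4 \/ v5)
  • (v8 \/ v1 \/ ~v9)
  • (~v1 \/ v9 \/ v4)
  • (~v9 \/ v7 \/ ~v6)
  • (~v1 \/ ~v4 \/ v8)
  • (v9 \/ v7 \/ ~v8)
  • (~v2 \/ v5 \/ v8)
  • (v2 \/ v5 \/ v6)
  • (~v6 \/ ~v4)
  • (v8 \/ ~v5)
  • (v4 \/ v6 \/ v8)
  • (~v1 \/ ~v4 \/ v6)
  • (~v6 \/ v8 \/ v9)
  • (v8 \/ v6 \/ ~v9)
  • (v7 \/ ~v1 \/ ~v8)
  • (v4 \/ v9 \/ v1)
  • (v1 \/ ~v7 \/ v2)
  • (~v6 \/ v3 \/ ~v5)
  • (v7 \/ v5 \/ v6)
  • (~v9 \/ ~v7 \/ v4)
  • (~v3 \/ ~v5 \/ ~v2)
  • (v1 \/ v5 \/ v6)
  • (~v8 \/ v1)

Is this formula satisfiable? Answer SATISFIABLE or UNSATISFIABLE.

UNSATISFIABLE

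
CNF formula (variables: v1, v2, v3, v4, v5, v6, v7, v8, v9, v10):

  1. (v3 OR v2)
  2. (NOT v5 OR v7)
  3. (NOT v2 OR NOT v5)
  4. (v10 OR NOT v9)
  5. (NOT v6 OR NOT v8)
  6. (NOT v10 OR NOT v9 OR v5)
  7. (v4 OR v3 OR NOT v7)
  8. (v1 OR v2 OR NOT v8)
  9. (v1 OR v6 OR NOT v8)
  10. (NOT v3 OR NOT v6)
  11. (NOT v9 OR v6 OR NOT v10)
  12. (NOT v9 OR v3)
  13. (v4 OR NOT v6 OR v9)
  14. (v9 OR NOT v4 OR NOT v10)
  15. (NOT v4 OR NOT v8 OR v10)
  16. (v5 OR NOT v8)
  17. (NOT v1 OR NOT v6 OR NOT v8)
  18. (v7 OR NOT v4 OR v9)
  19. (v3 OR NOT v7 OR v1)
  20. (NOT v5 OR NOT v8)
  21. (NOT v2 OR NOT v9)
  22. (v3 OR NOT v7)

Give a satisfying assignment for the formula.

Pure literal: v8 appears only negated; assign v8 = False.
Try v1 = False.
Try v2 = False.
  then v3 is forced to True.
  then v6 is forced to False.
For the remaining variables, v4 = False, v5 = True, v7 = True, v9 = False, v10 = True works.

v1=False  v2=False  v3=True  v4=False  v5=True  v6=False  v7=True  v8=False  v9=False  v10=True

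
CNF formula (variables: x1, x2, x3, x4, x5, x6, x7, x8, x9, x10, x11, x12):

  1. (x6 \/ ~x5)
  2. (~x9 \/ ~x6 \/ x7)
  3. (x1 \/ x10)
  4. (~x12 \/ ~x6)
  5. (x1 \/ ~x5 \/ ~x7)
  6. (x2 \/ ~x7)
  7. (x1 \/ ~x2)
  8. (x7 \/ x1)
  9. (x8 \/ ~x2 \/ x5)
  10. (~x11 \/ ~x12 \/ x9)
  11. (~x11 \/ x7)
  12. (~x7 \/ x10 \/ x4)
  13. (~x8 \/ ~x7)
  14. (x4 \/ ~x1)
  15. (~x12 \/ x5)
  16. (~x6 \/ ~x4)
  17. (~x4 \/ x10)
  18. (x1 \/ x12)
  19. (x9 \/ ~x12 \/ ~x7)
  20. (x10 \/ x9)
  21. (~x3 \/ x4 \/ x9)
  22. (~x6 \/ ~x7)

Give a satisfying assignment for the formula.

x1 = True  x2 = False  x3 = False  x4 = True  x5 = False  x6 = False  x7 = False  x8 = True  x9 = False  x10 = True  x11 = False  x12 = False

x3 occurs only negated in the remaining clauses — set x3 = False.
Pure literal: x10 appears only positively; assign x10 = True.
Set x1 = True and propagate.
  then x4 is forced to True.
  then x6 is forced to False.
  then x5 is forced to False.
  then x12 is forced to False.
For the remaining variables, x2 = False, x7 = False, x8 = True, x9 = False, x11 = False works.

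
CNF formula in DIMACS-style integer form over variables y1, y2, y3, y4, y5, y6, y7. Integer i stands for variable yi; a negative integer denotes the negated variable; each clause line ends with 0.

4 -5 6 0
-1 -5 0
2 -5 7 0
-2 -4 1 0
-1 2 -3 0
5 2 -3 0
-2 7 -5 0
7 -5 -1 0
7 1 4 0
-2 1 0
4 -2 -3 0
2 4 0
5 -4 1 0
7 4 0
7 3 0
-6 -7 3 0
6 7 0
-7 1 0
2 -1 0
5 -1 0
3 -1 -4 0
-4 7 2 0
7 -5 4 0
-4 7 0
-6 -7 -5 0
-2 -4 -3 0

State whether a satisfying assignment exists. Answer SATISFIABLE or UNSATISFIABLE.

y7 = True:
  propagation gives y1=True, y5=False; an empty clause results — contradiction.
y7 = False:
  propagation gives y4=True; an empty clause results — contradiction.
Every branch closes, so no satisfying assignment exists.

UNSATISFIABLE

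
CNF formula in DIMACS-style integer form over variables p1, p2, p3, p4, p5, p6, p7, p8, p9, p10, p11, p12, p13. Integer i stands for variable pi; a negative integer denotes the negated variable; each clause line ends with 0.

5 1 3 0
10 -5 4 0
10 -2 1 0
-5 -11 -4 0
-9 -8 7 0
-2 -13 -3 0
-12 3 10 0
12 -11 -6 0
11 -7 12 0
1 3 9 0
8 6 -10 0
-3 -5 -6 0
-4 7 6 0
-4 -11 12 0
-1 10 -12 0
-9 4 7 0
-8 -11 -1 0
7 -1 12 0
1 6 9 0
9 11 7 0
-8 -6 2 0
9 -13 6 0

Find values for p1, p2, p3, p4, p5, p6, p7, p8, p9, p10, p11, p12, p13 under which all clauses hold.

p1 = 0  p2 = 0  p3 = 1  p4 = 0  p5 = 0  p6 = 1  p7 = 0  p8 = 0  p9 = 0  p10 = 1  p11 = 1  p12 = 1  p13 = 1

Check each clause:
  1. {p1, p3, p5} — p3 is true.
  2. {p10, p4, ¬p5} — p10 is true.
  3. {p10, ¬p2, p1} — p10 is true.
  4. {¬p5, ¬p4, ¬p11} — ¬p5 is true.
  5. {p7, ¬p9, ¬p8} — ¬p8 is true.
  6. {¬p13, ¬p3, ¬p2} — ¬p2 is true.
  7. {p10, p3, ¬p12} — p10 is true.
  8. {¬p6, ¬p11, p12} — p12 is true.
  9. {p11, ¬p7, p12} — ¬p7 is true.
  10. {p3, p1, p9} — p3 is true.
  11. {¬p10, p6, p8} — p6 is true.
  12. {¬p6, ¬p3, ¬p5} — ¬p5 is true.
  13. {p6, p7, ¬p4} — ¬p4 is true.
  14. {¬p4, ¬p11, p12} — p12 is true.
  15. {¬p1, ¬p12, p10} — p10 is true.
  16. {p4, ¬p9, p7} — ¬p9 is true.
  17. {¬p1, ¬p11, ¬p8} — ¬p8 is true.
  18. {p7, p12, ¬p1} — p12 is true.
  19. {p6, p9, p1} — p6 is true.
  20. {p7, p11, p9} — p11 is true.
  21. {¬p8, p2, ¬p6} — ¬p8 is true.
  22. {p9, p6, ¬p13} — p6 is true.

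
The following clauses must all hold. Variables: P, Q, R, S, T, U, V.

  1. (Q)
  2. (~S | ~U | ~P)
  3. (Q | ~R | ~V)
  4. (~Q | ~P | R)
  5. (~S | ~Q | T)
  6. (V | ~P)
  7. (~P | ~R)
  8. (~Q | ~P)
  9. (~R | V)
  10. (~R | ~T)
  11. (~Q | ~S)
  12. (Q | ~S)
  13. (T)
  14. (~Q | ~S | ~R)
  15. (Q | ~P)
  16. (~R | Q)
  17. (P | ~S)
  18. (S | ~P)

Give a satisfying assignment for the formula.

P=False, Q=True, R=False, S=False, T=True, U=False, V=False

Check each clause:
  1. (Q) — Q is true.
  2. (~U | ~S | ~P) — ~U is true.
  3. (Q | ~V | ~R) — ~V is true.
  4. (~P | R | ~Q) — ~P is true.
  5. (~Q | ~S | T) — ~S is true.
  6. (~P | V) — ~P is true.
  7. (~P | ~R) — ~R is true.
  8. (~Q | ~P) — ~P is true.
  9. (~R | V) — ~R is true.
  10. (~T | ~R) — ~R is true.
  11. (~S | ~Q) — ~S is true.
  12. (Q | ~S) — Q is true.
  13. (T) — T is true.
  14. (~R | ~S | ~Q) — ~S is true.
  15. (~P | Q) — Q is true.
  16. (Q | ~R) — Q is true.
  17. (~S | P) — ~S is true.
  18. (~P | S) — ~P is true.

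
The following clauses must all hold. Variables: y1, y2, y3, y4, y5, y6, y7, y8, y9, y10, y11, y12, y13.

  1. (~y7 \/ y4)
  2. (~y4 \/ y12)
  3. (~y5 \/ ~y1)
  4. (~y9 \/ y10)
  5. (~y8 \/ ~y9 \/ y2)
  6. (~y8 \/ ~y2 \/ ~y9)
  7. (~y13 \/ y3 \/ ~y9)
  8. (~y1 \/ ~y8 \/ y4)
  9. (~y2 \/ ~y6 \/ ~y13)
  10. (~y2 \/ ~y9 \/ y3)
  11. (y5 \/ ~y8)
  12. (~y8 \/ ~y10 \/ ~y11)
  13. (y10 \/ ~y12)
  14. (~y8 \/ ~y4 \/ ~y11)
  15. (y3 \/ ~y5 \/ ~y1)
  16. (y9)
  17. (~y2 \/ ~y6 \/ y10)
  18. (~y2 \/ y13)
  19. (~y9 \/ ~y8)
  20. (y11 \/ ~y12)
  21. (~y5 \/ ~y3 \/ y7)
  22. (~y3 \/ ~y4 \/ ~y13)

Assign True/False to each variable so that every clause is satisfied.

Unit propagation: (y9) forces y9 = True.
(y10) is a unit clause, so y10 = True.
Unit propagation: (~y8) forces y8 = False.
Pure literal: y1 appears only negated; assign y1 = False.
Pure literal: y2 appears only negated; assign y2 = False.
Set y3 = True and propagate.
For the remaining variables, y4 = False, y5 = False, y6 = False, y7 = False, y11 = True, y12 = False, y13 = False works.

y1=False, y2=False, y3=True, y4=False, y5=False, y6=False, y7=False, y8=False, y9=True, y10=True, y11=True, y12=False, y13=False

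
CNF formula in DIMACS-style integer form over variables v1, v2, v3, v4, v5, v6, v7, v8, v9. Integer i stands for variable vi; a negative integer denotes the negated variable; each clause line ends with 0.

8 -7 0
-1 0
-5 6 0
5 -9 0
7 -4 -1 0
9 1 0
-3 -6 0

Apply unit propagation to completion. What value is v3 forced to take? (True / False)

False

(~v1) stands alone — v1 = False.
(v9 \/ v1): since v1 = False, the clause reduces to (v9). v9 = True.
From (~v9 \/ v5) and v9 = True: v5 = True.
(v6 \/ ~v5): since v5 = True, the clause reduces to (v6). v6 = True.
From (~v6 \/ ~v3) and v6 = True: v3 = False.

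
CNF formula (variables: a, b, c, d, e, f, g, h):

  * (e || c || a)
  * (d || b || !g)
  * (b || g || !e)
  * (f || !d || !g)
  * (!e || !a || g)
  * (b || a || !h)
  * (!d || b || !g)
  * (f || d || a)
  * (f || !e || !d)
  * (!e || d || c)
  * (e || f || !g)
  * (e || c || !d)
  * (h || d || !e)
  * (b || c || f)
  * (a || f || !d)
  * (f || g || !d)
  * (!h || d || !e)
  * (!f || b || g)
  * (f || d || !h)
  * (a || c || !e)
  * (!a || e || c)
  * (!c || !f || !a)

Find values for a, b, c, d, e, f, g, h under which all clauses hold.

Pure literal: b appears only positively; assign b = True.
Set a = False and propagate.
Try c = True.
Branch on d: take d = True.
  then f is forced to True.
e, g, h are now unconstrained; take e = False, g = True, h = False.
Every clause has at least one true literal under this assignment.

a=0  b=1  c=1  d=1  e=0  f=1  g=1  h=0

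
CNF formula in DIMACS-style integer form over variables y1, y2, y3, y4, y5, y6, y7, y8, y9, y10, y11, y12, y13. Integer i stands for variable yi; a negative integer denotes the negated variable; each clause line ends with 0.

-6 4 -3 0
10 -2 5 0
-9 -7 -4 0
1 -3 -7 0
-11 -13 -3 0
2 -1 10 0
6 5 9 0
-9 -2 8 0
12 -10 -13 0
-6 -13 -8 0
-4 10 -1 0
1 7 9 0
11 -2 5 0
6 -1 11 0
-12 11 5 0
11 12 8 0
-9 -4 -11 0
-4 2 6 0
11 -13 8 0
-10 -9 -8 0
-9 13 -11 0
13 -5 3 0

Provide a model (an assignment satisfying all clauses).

y1=0  y2=0  y3=1  y4=1  y5=1  y6=1  y7=0  y8=0  y9=1  y10=1  y11=0  y12=1  y13=0

Branch on y1: take y1 = False.
The remaining clauses are satisfied by y2 = False, y3 = True, y4 = True, y5 = True, y6 = True, y7 = False, y8 = False, y9 = True, y10 = True, y11 = False, y12 = True, y13 = False.
Every clause has at least one true literal under this assignment.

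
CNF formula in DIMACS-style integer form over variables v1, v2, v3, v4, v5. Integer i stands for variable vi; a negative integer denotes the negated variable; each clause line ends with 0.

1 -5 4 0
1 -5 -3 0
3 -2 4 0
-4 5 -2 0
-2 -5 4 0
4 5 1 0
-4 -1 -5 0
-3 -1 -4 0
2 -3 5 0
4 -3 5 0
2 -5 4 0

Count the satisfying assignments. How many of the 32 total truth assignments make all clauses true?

5

The models are:
  v1=0 v2=0 v3=0 v4=1 v5=0
  v1=0 v2=0 v3=0 v4=1 v5=1
  v1=0 v2=1 v3=0 v4=1 v5=1
  v1=1 v2=0 v3=0 v4=0 v5=0
  v1=1 v2=0 v3=0 v4=1 v5=0
That's 5 in total.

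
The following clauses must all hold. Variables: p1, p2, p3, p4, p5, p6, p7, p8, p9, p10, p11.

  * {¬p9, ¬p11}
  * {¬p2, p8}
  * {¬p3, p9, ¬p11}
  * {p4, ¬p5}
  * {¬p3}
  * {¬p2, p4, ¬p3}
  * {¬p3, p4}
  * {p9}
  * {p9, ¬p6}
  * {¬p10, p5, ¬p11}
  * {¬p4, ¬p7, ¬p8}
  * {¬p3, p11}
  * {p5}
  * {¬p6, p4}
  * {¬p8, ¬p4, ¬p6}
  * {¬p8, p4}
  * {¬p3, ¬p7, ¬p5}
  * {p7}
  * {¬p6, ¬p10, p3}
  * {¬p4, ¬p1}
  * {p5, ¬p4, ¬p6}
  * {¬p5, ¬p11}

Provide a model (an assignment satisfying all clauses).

Unit propagation: (¬p3) forces p3 = False.
(p9) is a unit clause, so p9 = True.
The clause (¬p11) is unit: p11 must be False.
Unit propagation: (p5) forces p5 = True.
The clause (p4) is unit: p4 must be True.
The clause (p7) is unit: p7 must be True.
The clause (¬p8) is unit: p8 must be False.
Unit propagation: (¬p2) forces p2 = False.
Unit propagation: (¬p1) forces p1 = False.
p6 occurs only negated in the remaining clauses — set p6 = False.
p10 is now unconstrained; take p10 = True.

p1=False, p2=False, p3=False, p4=True, p5=True, p6=False, p7=True, p8=False, p9=True, p10=True, p11=False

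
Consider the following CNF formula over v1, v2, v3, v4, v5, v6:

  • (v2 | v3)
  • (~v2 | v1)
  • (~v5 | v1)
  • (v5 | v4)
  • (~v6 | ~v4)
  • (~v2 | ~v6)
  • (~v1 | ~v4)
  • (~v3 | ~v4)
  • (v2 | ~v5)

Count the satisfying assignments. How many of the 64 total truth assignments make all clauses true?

2

Satisfying assignments:
  v1=1 v2=1 v3=0 v4=0 v5=1 v6=0
  v1=1 v2=1 v3=1 v4=0 v5=1 v6=0
That's 2 in total.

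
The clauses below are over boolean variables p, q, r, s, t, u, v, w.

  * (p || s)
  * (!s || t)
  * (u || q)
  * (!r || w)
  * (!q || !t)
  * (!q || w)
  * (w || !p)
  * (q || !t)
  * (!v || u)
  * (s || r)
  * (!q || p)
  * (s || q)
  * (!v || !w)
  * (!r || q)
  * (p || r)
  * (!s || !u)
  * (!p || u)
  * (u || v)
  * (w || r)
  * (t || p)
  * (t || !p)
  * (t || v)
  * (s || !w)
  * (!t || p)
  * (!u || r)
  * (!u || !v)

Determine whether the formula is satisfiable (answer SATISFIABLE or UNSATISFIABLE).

p = True:
  propagation gives w=True, v=False, u=True, s=False; an empty clause results — contradiction.
p = False:
  propagation gives s=True, t=True; an empty clause results — contradiction.
Every branch closes, so no satisfying assignment exists.

UNSATISFIABLE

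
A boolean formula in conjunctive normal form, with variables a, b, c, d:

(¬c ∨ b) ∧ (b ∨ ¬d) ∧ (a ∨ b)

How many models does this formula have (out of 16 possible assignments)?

9

Split on b, then a.
  b=T, a=T: remaining (c,d) ∈ {(F,F); (F,T); (T,F); (T,T)} — 4.
  b=T, a=F: remaining (c,d) ∈ {(F,F); (F,T); (T,F); (T,T)} — 4.
  b=F, a=T: remaining (c,d) ∈ {(F,F)} — 1.
  b=F, a=F: a clause becomes empty — 0.
Total: 4 + 4 + 1 + 0 = 9.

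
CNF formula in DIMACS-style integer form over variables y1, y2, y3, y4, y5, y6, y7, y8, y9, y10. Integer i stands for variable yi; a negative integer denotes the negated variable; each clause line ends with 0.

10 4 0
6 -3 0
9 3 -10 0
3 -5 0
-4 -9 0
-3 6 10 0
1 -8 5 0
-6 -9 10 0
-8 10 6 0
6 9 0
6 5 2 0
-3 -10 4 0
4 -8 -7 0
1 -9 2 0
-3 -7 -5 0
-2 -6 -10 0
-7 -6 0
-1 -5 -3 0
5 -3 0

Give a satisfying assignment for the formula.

y1=False, y2=True, y3=False, y4=False, y5=False, y6=False, y7=True, y8=False, y9=True, y10=True

Pure literal: y8 appears only negated; assign y8 = False.
Set y1 = False and propagate.
The remaining clauses are satisfied by y2 = True, y3 = False, y4 = False, y5 = False, y6 = False, y7 = True, y9 = True, y10 = True.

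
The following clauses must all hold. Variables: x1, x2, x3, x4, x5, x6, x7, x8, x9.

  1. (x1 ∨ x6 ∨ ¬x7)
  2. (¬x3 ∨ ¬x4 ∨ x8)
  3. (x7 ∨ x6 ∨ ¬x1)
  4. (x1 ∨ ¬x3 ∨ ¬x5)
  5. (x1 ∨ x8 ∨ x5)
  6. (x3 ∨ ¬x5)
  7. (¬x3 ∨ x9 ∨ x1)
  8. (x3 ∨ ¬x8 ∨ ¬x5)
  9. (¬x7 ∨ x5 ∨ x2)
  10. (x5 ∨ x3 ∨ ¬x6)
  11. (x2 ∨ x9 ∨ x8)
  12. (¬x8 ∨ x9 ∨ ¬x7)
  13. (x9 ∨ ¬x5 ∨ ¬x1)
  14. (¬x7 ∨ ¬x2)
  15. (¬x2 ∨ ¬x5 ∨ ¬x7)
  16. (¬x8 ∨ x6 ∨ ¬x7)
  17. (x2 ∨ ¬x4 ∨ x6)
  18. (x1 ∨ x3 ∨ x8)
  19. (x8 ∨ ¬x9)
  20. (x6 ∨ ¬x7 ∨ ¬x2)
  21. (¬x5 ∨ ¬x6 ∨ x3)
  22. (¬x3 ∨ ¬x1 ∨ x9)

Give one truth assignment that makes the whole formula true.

x1 = False, x2 = False, x3 = True, x4 = False, x5 = False, x6 = True, x7 = False, x8 = True, x9 = True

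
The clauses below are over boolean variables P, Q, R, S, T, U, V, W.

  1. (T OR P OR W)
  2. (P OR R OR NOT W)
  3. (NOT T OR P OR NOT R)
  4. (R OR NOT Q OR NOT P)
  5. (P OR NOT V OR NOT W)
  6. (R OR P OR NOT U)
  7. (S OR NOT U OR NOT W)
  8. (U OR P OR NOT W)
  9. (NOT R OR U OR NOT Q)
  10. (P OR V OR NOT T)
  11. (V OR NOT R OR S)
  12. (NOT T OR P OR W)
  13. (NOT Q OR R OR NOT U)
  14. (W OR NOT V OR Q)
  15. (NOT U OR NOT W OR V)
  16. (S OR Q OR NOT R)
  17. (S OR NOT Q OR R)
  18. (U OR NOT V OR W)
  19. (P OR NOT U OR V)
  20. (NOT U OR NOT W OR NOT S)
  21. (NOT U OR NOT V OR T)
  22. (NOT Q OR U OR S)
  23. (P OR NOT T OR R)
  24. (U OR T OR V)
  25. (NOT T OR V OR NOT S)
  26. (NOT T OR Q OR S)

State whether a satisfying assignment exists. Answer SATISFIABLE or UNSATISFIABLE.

Try P = True.
The remaining clauses are satisfied by Q = False, R = False, S = True, T = True, U = False, V = True, W = True.
Every clause has at least one true literal under this assignment.
So P=T, Q=F, R=F, S=T, T=T, U=F, V=T, W=T is a satisfying assignment.

SATISFIABLE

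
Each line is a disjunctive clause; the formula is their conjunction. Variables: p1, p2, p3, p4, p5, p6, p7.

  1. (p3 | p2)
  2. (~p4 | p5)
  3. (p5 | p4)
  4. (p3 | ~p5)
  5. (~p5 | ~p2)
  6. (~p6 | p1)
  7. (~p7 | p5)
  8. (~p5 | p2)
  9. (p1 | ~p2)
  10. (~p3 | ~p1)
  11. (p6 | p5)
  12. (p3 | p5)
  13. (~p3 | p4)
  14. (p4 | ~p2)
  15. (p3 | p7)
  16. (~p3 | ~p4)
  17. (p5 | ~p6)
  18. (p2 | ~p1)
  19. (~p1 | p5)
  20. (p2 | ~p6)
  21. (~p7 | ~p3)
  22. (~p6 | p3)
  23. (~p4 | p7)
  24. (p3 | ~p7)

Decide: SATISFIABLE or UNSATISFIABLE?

p3 = True:
  propagation gives p1=False, p6=False, p2=False, p5=False; an empty clause results — contradiction.
p3 = False:
  propagation gives p2=True, p5=False; an empty clause results — contradiction.
Every branch closes, so no satisfying assignment exists.

UNSATISFIABLE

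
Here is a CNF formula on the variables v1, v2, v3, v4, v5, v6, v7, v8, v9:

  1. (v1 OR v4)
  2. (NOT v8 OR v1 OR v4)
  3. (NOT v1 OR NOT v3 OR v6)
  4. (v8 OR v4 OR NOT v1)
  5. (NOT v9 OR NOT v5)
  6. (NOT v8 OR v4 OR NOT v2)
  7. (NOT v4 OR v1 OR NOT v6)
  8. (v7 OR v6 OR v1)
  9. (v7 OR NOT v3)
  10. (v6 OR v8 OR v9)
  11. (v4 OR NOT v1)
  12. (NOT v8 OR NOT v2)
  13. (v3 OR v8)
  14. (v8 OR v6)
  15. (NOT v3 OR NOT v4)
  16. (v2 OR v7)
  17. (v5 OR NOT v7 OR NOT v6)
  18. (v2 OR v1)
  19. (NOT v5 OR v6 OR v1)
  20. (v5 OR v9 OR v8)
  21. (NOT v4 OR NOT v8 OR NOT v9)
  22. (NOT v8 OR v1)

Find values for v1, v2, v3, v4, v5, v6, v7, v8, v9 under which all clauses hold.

Branch on v1: take v1 = True.
  then v4 is forced to True.
  then v3 is forced to False.
  then v8 is forced to True.
  then v2 is forced to False.
  then v7 is forced to True.
  then v9 is forced to False.
Try v5 = True.
v6 is now unconstrained; take v6 = True.

v1=1, v2=0, v3=0, v4=1, v5=1, v6=1, v7=1, v8=1, v9=0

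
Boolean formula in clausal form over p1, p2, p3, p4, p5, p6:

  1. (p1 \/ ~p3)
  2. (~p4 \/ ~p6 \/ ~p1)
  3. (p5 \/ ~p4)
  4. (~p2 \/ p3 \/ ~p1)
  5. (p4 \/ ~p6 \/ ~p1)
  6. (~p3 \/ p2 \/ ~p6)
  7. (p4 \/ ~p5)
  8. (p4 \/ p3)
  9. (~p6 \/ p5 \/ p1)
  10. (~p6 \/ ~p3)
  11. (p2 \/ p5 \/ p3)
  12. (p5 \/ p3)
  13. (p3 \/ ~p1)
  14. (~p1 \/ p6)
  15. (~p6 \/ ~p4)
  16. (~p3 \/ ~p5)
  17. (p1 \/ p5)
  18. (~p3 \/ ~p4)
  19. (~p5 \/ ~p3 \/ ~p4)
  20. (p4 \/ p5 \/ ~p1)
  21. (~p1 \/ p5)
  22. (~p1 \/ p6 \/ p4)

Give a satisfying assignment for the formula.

p1 = False, p2 = False, p3 = False, p4 = True, p5 = True, p6 = False

Branch on p1: take p1 = False.
  then p3 is forced to False.
  then p4 is forced to True.
  then p5 is forced to True.
  then p6 is forced to False.
p2 is now unconstrained; take p2 = False.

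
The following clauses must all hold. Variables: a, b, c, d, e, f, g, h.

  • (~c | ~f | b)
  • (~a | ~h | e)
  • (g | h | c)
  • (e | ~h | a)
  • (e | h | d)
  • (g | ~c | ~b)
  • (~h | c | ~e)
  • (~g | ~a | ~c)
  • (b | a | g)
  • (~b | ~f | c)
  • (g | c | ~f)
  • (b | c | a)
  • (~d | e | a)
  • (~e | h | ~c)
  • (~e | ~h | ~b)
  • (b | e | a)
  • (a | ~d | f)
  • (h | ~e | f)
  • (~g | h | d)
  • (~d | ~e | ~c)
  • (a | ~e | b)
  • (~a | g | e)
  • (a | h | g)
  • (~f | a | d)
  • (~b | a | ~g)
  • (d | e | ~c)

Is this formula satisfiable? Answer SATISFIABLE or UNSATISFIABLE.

Try a = True.
For the remaining variables, b = False, c = False, d = True, e = False, f = False, g = True, h = False works.
Every clause has at least one true literal under this assignment.
So a=True  b=False  c=False  d=True  e=False  f=False  g=True  h=False is a satisfying assignment.

SATISFIABLE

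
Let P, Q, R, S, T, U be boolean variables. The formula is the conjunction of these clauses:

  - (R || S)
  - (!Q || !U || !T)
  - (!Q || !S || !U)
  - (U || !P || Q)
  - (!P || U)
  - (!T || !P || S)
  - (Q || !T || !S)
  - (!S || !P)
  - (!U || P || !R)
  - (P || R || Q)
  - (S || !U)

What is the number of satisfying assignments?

9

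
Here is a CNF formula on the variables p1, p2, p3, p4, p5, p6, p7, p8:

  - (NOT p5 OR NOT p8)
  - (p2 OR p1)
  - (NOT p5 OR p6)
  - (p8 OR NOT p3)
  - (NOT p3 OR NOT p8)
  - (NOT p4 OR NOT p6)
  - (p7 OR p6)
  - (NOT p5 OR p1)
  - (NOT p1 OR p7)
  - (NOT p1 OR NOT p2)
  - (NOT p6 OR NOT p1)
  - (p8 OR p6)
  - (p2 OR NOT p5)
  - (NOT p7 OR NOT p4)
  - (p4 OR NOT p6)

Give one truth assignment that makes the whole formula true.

p1 = F, p2 = T, p3 = F, p4 = F, p5 = F, p6 = F, p7 = T, p8 = T

Check each clause:
  1. (NOT p8 OR NOT p5) — NOT p5 is true.
  2. (p2 OR p1) — p2 is true.
  3. (p6 OR NOT p5) — NOT p5 is true.
  4. (NOT p3 OR p8) — p8 is true.
  5. (NOT p3 OR NOT p8) — NOT p3 is true.
  6. (NOT p6 OR NOT p4) — NOT p6 is true.
  7. (p7 OR p6) — p7 is true.
  8. (p1 OR NOT p5) — NOT p5 is true.
  9. (p7 OR NOT p1) — NOT p1 is true.
  10. (NOT p2 OR NOT p1) — NOT p1 is true.
  11. (NOT p1 OR NOT p6) — NOT p6 is true.
  12. (p6 OR p8) — p8 is true.
  13. (NOT p5 OR p2) — p2 is true.
  14. (NOT p7 OR NOT p4) — NOT p4 is true.
  15. (p4 OR NOT p6) — NOT p6 is true.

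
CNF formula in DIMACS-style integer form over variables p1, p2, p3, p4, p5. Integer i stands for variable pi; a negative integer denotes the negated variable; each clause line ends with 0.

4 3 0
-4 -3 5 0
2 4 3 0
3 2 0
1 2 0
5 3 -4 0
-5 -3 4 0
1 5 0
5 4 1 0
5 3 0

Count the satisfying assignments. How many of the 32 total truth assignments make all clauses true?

Satisfying assignments:
  p1=0 p2=1 p3=0 p4=1 p5=1
  p1=0 p2=1 p3=1 p4=1 p5=1
  p1=1 p2=0 p3=1 p4=0 p5=0
  p1=1 p2=0 p3=1 p4=1 p5=1
  p1=1 p2=1 p3=0 p4=1 p5=1
  p1=1 p2=1 p3=1 p4=0 p5=0
  p1=1 p2=1 p3=1 p4=1 p5=1
That's 7 in total.

7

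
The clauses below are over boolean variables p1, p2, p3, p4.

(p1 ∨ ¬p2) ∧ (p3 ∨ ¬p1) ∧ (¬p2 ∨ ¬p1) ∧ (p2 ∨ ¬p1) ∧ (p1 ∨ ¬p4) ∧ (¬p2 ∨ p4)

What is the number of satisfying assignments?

2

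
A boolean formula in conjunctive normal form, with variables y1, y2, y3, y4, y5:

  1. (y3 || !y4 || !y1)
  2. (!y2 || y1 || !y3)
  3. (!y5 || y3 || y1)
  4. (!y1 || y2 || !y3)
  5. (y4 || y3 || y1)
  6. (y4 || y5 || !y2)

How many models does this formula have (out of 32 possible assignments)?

12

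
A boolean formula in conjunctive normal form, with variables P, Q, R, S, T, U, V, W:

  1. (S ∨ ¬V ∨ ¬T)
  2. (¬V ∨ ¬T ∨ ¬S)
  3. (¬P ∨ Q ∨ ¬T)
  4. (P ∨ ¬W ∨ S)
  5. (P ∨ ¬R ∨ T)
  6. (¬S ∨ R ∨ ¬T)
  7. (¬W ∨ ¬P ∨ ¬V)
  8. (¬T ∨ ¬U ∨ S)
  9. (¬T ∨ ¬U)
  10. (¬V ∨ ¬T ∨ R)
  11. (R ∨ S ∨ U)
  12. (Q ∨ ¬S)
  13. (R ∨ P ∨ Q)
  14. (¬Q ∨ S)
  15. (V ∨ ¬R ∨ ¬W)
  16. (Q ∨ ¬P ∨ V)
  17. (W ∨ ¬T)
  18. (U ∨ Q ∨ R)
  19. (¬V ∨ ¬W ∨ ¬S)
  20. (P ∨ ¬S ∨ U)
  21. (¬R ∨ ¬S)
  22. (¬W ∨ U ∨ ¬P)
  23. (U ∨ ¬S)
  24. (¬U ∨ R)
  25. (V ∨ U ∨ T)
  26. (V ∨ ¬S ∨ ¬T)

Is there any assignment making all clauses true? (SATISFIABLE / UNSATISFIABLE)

Branch on P: take P = True.
The remaining clauses are satisfied by Q = False, R = True, S = False, T = False, U = False, V = True, W = False.
Every clause has at least one true literal under this assignment.
So P = T  Q = F  R = T  S = F  T = F  U = F  V = T  W = F is a satisfying assignment.

SATISFIABLE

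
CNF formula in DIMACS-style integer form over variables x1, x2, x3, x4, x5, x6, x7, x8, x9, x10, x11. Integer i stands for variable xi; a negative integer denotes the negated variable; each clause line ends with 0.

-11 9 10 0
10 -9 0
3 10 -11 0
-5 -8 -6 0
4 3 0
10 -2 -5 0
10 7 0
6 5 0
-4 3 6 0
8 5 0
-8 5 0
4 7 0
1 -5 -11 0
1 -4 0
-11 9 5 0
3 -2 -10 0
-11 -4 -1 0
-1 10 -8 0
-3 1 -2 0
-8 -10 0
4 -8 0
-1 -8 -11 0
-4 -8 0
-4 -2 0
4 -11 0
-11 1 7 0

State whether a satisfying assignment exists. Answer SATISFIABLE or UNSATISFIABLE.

SATISFIABLE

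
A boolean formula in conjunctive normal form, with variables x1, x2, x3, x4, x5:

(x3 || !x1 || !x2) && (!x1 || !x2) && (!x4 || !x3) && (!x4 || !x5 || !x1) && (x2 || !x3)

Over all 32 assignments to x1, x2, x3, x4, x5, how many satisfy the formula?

13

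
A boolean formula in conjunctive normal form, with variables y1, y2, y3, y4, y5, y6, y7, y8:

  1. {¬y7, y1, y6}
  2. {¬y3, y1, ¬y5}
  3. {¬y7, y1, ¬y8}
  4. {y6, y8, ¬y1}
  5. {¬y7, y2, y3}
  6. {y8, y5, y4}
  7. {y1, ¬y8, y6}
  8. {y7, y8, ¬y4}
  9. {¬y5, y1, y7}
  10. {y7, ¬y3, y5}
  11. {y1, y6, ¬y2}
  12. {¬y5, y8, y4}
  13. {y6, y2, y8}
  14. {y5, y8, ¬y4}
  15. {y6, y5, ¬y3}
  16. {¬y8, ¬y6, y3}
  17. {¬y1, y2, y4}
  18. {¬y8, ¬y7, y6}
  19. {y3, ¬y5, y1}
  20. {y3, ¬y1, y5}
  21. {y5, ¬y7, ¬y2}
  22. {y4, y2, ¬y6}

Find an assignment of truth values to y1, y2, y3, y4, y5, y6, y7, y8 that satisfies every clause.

y1=T, y2=T, y3=T, y4=T, y5=T, y6=T, y7=T, y8=T

Try y1 = True.
The remaining clauses are satisfied by y2 = True, y3 = True, y4 = True, y5 = True, y6 = True, y7 = True, y8 = True.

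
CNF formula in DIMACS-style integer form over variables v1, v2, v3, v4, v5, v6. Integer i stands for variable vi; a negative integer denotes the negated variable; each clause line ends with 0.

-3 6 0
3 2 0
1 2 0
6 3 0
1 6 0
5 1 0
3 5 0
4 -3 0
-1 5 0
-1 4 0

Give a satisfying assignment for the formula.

v1 = False, v2 = True, v3 = False, v4 = True, v5 = True, v6 = True

Check each clause:
  1. (!v3 || v6) — !v3 is true.
  2. (v3 || v2) — v2 is true.
  3. (v1 || v2) — v2 is true.
  4. (v3 || v6) — v6 is true.
  5. (v6 || v1) — v6 is true.
  6. (v5 || v1) — v5 is true.
  7. (v5 || v3) — v5 is true.
  8. (!v3 || v4) — v4 is true.
  9. (!v1 || v5) — v5 is true.
  10. (v4 || !v1) — v4 is true.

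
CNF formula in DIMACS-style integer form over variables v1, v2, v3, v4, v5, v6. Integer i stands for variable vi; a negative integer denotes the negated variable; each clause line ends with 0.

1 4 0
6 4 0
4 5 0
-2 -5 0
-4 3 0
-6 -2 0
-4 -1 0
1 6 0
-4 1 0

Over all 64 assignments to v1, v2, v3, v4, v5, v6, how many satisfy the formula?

Satisfying assignments:
  v1=1 v2=0 v3=0 v4=0 v5=1 v6=1
  v1=1 v2=0 v3=1 v4=0 v5=1 v6=1
That's 2 in total.

2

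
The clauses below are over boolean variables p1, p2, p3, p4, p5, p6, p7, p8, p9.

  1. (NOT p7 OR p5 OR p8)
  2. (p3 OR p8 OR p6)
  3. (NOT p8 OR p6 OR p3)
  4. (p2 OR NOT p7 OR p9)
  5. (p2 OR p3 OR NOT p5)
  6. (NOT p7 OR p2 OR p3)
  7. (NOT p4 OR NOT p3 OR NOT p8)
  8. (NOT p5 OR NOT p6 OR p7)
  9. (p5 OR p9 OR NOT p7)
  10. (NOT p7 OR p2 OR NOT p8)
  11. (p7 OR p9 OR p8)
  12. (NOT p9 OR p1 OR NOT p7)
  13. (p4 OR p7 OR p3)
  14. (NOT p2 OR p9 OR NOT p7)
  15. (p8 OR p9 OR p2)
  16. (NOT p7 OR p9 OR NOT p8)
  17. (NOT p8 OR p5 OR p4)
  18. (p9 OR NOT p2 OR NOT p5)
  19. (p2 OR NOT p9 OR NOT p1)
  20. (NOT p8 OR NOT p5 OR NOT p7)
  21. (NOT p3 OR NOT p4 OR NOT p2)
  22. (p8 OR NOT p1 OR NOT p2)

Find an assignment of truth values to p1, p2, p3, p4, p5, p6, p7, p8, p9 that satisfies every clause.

p1=F  p2=F  p3=T  p4=T  p5=T  p6=F  p7=F  p8=F  p9=T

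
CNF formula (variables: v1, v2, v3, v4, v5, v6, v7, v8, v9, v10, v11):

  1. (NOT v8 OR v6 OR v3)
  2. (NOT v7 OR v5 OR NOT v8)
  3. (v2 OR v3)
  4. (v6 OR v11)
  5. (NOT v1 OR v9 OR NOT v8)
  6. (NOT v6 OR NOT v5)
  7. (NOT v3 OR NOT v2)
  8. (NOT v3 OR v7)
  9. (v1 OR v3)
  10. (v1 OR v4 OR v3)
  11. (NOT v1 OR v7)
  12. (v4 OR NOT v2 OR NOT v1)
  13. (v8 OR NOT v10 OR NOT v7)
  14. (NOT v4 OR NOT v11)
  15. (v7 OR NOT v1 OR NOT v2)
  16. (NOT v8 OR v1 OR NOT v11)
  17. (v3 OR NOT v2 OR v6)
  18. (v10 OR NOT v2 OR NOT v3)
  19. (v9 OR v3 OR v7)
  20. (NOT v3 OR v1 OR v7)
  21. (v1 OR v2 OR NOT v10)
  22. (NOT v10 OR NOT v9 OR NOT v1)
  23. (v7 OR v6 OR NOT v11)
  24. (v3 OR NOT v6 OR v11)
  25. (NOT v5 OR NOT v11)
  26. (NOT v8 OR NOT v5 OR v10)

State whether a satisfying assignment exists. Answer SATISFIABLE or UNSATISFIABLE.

Try v1 = False.
  then v3 is forced to True.
  then v2 is forced to False.
  then v7 is forced to True.
  then v10 is forced to False.
Set v4 = False and propagate.
For the remaining variables, v5 = False, v6 = True, v8 = False, v9 = True, v11 = True works.
Every clause has at least one true literal under this assignment.
So v1 = F  v2 = F  v3 = T  v4 = F  v5 = F  v6 = T  v7 = T  v8 = F  v9 = T  v10 = F  v11 = T is a satisfying assignment.

SATISFIABLE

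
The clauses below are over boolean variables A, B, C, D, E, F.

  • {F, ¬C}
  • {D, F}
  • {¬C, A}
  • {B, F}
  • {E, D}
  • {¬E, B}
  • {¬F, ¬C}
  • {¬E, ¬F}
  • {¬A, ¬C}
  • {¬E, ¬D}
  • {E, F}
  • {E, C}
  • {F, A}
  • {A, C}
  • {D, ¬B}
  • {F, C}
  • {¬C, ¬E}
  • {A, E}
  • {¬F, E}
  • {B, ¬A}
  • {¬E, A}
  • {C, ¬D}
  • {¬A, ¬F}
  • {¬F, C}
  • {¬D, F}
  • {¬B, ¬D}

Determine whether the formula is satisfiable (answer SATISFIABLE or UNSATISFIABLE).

UNSATISFIABLE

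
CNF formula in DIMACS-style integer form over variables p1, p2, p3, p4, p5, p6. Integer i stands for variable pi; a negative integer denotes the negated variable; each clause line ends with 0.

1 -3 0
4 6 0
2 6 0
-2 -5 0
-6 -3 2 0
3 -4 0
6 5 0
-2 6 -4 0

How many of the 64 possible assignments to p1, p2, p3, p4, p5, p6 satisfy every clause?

8

Split on p6, then p2.
  p6=1, p2=1: remaining (p1,p3,p4,p5) ∈ {(0,0,0,0); (1,0,0,0); (1,1,0,0); (1,1,1,0)} — 4.
  p6=1, p2=0: remaining (p1,p3,p4,p5) ∈ {(0,0,0,0); (0,0,0,1); (1,0,0,0); (1,0,0,1)} — 4.
  p6=0, p2=1: a clause becomes empty — 0.
  p6=0, p2=0: a clause becomes empty — 0.
Total: 4 + 4 + 0 + 0 = 8.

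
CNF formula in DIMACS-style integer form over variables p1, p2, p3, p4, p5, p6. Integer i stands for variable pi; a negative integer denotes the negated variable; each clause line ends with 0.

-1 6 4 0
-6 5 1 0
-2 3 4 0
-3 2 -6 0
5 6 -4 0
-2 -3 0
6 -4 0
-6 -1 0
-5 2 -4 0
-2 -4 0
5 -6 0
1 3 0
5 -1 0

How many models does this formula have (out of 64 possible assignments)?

2

Satisfying assignments:
  p1=0 p2=0 p3=1 p4=0 p5=0 p6=0
  p1=0 p2=0 p3=1 p4=0 p5=1 p6=0
That's 2 in total.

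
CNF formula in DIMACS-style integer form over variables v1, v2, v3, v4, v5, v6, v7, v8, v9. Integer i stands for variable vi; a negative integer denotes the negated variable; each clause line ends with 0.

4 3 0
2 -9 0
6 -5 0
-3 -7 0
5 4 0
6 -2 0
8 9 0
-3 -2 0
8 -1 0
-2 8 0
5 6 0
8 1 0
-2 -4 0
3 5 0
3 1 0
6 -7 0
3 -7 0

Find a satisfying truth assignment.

v6 occurs only positively in the remaining clauses — set v6 = True.
Pure literal: v7 appears only negated; assign v7 = False.
Set v1 = True and propagate.
  then v8 is forced to True.
Branch on v2: take v2 = False.
  then v9 is forced to False.
Set v3 = False and propagate.
  then v4 is forced to True.
  then v5 is forced to True.

v1 = 1, v2 = 0, v3 = 0, v4 = 1, v5 = 1, v6 = 1, v7 = 0, v8 = 1, v9 = 0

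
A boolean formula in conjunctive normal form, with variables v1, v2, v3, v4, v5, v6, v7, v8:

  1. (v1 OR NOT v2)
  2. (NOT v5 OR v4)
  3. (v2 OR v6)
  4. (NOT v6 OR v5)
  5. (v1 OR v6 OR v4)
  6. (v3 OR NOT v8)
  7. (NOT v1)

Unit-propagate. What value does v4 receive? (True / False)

True

Unit clause (NOT v1) sets v1 = False.
From (v1 OR NOT v2) and v1 = False: v2 = False.
(v6 OR v2): since v2 = False, the clause reduces to (v6). v6 = True.
(v5 OR NOT v6): since v6 = True, the clause reduces to (v5). v5 = True.
(NOT v5 OR v4) with v5 = True leaves only v4, so v4 = True.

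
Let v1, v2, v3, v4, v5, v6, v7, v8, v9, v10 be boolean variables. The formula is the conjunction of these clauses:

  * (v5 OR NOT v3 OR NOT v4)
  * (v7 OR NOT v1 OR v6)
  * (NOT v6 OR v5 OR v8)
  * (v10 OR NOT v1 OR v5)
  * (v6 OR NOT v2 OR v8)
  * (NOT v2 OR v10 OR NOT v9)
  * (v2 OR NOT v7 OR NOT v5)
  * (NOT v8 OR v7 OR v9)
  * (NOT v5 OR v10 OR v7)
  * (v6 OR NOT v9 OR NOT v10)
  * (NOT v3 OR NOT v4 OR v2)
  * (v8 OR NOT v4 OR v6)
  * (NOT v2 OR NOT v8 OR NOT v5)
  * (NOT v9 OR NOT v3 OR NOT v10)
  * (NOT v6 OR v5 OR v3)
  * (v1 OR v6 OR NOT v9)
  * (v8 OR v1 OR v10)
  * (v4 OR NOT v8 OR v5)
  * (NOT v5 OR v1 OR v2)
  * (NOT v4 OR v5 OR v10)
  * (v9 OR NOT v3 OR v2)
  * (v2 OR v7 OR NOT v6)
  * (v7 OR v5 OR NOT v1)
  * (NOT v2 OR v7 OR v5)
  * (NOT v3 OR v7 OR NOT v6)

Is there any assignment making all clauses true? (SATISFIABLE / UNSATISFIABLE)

SATISFIABLE

Try v1 = False.
Branch on v2: take v2 = True.
Branch on v3: take v3 = True.
For the remaining variables, v4 = False, v5 = True, v6 = True, v7 = True, v8 = False, v9 = False, v10 = True works.
Every clause has at least one true literal under this assignment.
So v1=0, v2=1, v3=1, v4=0, v5=1, v6=1, v7=1, v8=0, v9=0, v10=1 is a satisfying assignment.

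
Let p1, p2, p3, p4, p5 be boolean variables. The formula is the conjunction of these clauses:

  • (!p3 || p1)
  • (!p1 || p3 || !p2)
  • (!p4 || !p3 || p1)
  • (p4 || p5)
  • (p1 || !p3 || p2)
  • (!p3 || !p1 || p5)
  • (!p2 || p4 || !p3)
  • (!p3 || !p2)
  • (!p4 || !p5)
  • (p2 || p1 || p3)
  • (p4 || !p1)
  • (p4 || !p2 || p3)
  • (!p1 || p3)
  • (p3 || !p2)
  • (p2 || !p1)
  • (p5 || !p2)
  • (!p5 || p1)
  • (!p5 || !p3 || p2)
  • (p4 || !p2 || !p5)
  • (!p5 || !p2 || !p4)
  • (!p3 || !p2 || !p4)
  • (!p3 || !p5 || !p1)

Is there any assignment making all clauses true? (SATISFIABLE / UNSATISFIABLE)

p3 = True:
  propagation gives p1=True, p5=True; an empty clause results — contradiction.
p3 = False:
  propagation gives p1=False, p2=True; an empty clause results — contradiction.
Every branch closes, so no satisfying assignment exists.

UNSATISFIABLE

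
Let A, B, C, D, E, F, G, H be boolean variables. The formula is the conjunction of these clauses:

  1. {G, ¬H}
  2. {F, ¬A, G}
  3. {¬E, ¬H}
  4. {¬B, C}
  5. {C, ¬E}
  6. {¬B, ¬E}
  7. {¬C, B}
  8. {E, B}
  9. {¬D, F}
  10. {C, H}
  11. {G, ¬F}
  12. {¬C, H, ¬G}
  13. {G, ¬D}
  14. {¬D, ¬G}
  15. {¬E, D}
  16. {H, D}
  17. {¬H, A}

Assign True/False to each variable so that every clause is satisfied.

A = 1, B = 1, C = 1, D = 0, E = 0, F = 0, G = 1, H = 1

Try A = True.
Try B = True.
  then C is forced to True.
  then E is forced to False.
The remaining clauses are satisfied by D = False, F = False, G = True, H = True.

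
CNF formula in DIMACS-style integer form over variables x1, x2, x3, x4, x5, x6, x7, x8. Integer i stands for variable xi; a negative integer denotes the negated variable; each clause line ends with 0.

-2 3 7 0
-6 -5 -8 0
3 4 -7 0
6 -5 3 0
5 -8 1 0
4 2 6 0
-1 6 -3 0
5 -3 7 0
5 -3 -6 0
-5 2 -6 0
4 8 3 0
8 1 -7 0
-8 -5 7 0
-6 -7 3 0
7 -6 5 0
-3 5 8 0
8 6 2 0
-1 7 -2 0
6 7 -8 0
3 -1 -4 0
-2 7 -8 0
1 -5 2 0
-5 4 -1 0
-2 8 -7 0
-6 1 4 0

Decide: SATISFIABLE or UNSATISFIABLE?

SATISFIABLE

Set x1 = False and propagate.
Set x2 = True and propagate.
Try x3 = True.
The remaining clauses are satisfied by x4 = False, x5 = True, x6 = False, x7 = False, x8 = False.
So x1=F, x2=T, x3=T, x4=F, x5=T, x6=F, x7=F, x8=F is a satisfying assignment.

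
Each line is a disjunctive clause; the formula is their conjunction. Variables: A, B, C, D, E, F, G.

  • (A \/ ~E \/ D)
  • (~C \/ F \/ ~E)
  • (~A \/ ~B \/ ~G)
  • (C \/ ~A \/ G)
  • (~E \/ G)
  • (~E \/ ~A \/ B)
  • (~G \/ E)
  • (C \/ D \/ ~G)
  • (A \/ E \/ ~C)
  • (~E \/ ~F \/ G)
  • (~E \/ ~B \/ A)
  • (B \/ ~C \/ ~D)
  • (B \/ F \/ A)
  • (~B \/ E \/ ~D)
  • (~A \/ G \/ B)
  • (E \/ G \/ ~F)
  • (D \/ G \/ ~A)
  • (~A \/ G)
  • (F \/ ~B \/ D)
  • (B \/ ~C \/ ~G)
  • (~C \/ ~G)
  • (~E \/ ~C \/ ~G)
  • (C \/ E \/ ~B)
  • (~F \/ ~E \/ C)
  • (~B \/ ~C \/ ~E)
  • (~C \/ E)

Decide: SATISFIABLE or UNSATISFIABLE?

E = True:
  A = True:
    propagation gives B=False; an empty clause results — contradiction.
  A = False:
    propagation gives B=False; an empty clause results — contradiction.
E = False:
  propagation gives G=False, F=False, A=False, C=False; an empty clause results — contradiction.
Every branch closes, so no satisfying assignment exists.

UNSATISFIABLE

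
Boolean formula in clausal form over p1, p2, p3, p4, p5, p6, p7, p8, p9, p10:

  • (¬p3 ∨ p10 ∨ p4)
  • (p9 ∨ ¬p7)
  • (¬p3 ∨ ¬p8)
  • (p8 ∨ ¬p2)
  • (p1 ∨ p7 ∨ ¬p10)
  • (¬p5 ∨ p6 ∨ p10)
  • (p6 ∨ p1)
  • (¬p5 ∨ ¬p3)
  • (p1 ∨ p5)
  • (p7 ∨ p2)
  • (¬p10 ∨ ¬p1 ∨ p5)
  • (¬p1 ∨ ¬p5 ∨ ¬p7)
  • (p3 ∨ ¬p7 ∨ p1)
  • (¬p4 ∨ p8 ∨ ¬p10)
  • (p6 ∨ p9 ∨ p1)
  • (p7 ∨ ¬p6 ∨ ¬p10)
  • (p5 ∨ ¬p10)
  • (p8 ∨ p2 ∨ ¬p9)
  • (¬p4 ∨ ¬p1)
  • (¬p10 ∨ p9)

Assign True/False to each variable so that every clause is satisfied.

p1 = False, p2 = True, p3 = False, p4 = False, p5 = True, p6 = True, p7 = False, p8 = True, p9 = True, p10 = False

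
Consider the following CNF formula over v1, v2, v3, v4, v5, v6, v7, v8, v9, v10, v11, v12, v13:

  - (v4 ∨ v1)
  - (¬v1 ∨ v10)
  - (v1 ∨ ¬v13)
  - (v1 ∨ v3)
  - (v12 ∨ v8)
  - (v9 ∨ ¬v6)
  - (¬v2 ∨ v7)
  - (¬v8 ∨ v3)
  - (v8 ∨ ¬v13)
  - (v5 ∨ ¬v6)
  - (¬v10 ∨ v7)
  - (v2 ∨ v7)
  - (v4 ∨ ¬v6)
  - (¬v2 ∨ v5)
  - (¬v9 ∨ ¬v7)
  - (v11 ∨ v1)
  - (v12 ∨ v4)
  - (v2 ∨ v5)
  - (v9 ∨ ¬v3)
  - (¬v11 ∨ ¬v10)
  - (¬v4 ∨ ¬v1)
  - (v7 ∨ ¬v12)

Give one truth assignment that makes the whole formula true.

v1=T, v2=F, v3=F, v4=F, v5=T, v6=F, v7=T, v8=F, v9=F, v10=T, v11=F, v12=T, v13=F

v5 occurs only positively in the remaining clauses — set v5 = True.
Pure literal: v6 appears only negated; assign v6 = False.
Set v1 = True and propagate.
  then v10 is forced to True.
  then v7 is forced to True.
  then v9 is forced to False.
  then v3 is forced to False.
  then v8 is forced to False.
  then v12 is forced to True.
  then v13 is forced to False.
  then v11 is forced to False.
  then v4 is forced to False.
v2 is now unconstrained; take v2 = False.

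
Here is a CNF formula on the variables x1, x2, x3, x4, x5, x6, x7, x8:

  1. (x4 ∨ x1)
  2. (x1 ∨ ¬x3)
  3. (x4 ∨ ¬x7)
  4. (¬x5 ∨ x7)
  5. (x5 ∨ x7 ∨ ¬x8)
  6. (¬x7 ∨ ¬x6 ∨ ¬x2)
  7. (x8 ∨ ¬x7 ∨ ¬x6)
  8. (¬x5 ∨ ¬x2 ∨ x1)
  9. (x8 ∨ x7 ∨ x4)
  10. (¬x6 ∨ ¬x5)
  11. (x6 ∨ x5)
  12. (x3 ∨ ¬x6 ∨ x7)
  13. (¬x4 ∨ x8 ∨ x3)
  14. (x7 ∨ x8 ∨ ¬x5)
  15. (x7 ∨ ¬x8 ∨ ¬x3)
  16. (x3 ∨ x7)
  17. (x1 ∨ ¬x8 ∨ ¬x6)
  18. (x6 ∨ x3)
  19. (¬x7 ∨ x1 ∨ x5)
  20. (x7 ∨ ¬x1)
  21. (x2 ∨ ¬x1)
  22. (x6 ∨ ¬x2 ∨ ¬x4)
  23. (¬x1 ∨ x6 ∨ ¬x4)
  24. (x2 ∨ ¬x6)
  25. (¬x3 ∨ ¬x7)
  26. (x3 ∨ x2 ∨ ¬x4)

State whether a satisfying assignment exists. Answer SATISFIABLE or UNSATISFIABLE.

UNSATISFIABLE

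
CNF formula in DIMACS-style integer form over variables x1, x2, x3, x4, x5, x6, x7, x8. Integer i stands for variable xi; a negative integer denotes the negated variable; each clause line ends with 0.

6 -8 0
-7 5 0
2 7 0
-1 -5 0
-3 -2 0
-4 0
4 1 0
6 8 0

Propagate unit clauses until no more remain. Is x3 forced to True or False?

False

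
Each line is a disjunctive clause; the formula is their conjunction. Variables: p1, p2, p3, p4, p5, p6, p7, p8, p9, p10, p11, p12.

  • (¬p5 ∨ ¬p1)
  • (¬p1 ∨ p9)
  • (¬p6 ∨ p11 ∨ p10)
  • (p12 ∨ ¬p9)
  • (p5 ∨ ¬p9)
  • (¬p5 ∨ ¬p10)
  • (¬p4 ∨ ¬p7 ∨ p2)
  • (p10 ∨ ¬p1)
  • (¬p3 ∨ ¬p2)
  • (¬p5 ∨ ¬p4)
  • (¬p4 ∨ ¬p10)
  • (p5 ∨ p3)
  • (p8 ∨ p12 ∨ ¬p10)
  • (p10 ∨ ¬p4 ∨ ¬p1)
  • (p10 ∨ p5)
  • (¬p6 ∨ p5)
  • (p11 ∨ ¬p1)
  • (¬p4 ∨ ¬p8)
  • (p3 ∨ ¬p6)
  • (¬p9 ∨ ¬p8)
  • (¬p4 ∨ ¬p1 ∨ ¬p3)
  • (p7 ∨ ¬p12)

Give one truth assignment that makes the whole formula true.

p1 = False  p2 = True  p3 = False  p4 = False  p5 = True  p6 = False  p7 = False  p8 = False  p9 = False  p10 = False  p11 = False  p12 = False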